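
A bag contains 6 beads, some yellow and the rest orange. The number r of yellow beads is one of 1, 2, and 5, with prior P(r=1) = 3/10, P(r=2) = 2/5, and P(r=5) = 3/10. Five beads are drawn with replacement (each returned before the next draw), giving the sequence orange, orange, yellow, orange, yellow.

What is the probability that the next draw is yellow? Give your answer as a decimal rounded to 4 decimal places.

For each hypothesis, P(data | H) works out to: P(data | r = 1) = (5/6)(5/6)(1/6)(5/6)(1/6) = 0.016075; P(data | r = 2) = (4/6)(4/6)(2/6)(4/6)(2/6) = 0.032922; P(data | r = 5) = (1/6)(1/6)(5/6)(1/6)(5/6) = 0.003215.
Multiplying each by its prior: 3/10 · 0.016075 = 0.0048225, 2/5 · 0.032922 = 0.013169, 3/10 · 0.003215 = 0.00096451; summing to 0.018956.
Normalising, the posterior is P(r = 1 | data) = 0.25441, P(r = 2 | data) = 0.69471, P(r = 5 | data) = 0.050882.
Averaging over the posterior, P(yellow next | data) = (1/6)(0.25441) + (1/3)(0.69471) + (5/6)(0.050882) = 0.31637.

0.3164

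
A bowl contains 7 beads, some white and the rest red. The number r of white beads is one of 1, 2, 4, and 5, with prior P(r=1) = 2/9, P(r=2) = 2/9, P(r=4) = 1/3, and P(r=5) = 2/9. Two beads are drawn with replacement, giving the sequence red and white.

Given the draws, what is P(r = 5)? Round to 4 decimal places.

The likelihood of the observed sequence under each hypothesis: P(data | r = 1) = (6/7)(1/7) = 6/49; P(data | r = 2) = (5/7)(2/7) = 10/49; P(data | r = 4) = (3/7)(4/7) = 12/49; P(data | r = 5) = (2/7)(5/7) = 10/49.
The prior-weighted likelihoods are 2/9 · 6/49 = 4/147, 2/9 · 10/49 = 20/441, 1/3 · 12/49 = 4/49, 2/9 · 10/49 = 20/441; summing to 88/441.
Hence P(r = 5 | data) = (20/441) / (88/441) = 5/22.

0.2273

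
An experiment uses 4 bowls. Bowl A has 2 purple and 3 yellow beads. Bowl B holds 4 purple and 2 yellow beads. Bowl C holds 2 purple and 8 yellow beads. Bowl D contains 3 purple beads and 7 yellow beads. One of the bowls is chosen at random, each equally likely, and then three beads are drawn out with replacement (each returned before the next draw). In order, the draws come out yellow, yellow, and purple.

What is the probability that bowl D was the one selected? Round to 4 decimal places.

The likelihood of the observed sequence under each hypothesis: P(data | bowl A) = (3/5)(3/5)(2/5) = 0.144; P(data | bowl B) = (2/6)(2/6)(4/6) = 0.074074; P(data | bowl C) = (8/10)(8/10)(2/10) = 0.128; P(data | bowl D) = (7/10)(7/10)(3/10) = 0.147.
Weighting by the prior gives 1/4 · 0.144 = 0.036, 1/4 · 0.074074 = 0.018519, 1/4 · 0.128 = 0.032, 1/4 · 0.147 = 0.03675; with total 0.12327.
Therefore the posterior P(bowl D | data) = (0.03675) / (0.12327) = 0.29813.

0.2981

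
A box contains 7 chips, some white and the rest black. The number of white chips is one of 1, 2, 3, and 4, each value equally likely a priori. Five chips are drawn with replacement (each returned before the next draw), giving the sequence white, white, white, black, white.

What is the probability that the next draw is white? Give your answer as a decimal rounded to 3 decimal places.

0.511

For each hypothesis, P(data | H) works out to: P(data | r = 1) = (1/7)(1/7)(1/7)(6/7)(1/7) = 0.00035699; P(data | r = 2) = (2/7)(2/7)(2/7)(5/7)(2/7) = 0.0047599; P(data | r = 3) = (3/7)(3/7)(3/7)(4/7)(3/7) = 0.019278; P(data | r = 4) = (4/7)(4/7)(4/7)(3/7)(4/7) = 0.045695.
The prior-weighted likelihoods are 1/4 · 0.00035699 = 8.9249e-05, 1/4 · 0.0047599 = 0.00119, 1/4 · 0.019278 = 0.0048194, 1/4 · 0.045695 = 0.011424; summing to 0.017522.
Dividing through by the total gives posterior P(r = 1 | data) = 0.0050934, P(r = 2 | data) = 0.067912, P(r = 3 | data) = 0.27504, P(r = 4 | data) = 0.65195.
So P(white next | data) = Σ P(white next | H) P(H | data) = (1/7)(0.0050934) + (2/7)(0.067912) + (3/7)(0.27504) + (4/7)(0.65195) = 0.51055.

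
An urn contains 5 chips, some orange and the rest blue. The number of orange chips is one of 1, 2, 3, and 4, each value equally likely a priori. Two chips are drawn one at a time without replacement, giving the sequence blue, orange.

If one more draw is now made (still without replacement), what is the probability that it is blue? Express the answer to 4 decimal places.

The likelihood of the observed sequence under each hypothesis: P(data | r = 1) = (4/5)(1/4) = 1/5; P(data | r = 2) = (3/5)(2/4) = 3/10; P(data | r = 3) = (2/5)(3/4) = 3/10; P(data | r = 4) = (1/5)(4/4) = 1/5.
The prior-weighted likelihoods are 1/4 · 1/5 = 1/20, 1/4 · 3/10 = 3/40, 1/4 · 3/10 = 3/40, 1/4 · 1/5 = 1/20; these sum to 1/4.
The posterior is then P(r = 1 | data) = 1/5, P(r = 2 | data) = 3/10, P(r = 3 | data) = 3/10, P(r = 4 | data) = 1/5.
So P(blue next | data) = Σ P(blue next | H) P(H | data) = (1)(1/5) + (2/3)(3/10) + (1/3)(3/10) + (0)(1/5) = 1/2.

0.5000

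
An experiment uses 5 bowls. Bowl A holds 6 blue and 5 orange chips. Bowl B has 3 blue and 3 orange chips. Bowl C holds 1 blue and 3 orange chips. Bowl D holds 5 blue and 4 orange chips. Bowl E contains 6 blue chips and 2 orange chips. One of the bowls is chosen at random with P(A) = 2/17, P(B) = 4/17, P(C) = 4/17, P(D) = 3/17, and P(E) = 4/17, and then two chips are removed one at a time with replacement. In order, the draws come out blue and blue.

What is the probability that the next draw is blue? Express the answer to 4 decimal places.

Compute the likelihood of the observed sequence for each case: P(data | bowl A) = (6/11)(6/11) = 0.29752; P(data | bowl B) = (3/6)(3/6) = 0.25; P(data | bowl C) = (1/4)(1/4) = 0.0625; P(data | bowl D) = (5/9)(5/9) = 0.30864; P(data | bowl E) = (6/8)(6/8) = 0.5625.
Multiplying each by its prior: 2/17 · 0.29752 = 0.035002, 4/17 · 0.25 = 0.058824, 4/17 · 0.0625 = 0.014706, 3/17 · 0.30864 = 0.054466, 4/17 · 0.5625 = 0.13235; these sum to 0.29535.
The posterior is then P(bowl A | data) = 0.11851, P(bowl B | data) = 0.19916, P(bowl C | data) = 0.049791, P(bowl D | data) = 0.18441, P(bowl E | data) = 0.44812.
The predictive probability is P(blue next | data) = (6/11)(0.11851) + (1/2)(0.19916) + (1/4)(0.049791) + (5/9)(0.18441) + (3/4)(0.44812) = 0.61521.

0.6152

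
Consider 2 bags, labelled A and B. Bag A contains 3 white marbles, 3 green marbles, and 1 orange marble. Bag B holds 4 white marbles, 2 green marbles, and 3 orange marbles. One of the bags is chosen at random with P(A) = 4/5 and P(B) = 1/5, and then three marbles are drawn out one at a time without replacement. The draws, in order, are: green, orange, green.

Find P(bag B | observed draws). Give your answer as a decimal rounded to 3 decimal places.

0.094

Under each hypothesis, the probability of the observed sequence is: P(data | bag A) = (3/7)(1/6)(2/5) = 0.028571; P(data | bag B) = (2/9)(3/8)(1/7) = 0.011905.
Weighting by the prior gives 4/5 · 0.028571 = 0.022857, 1/5 · 0.011905 = 0.002381; with total 0.025238.
By Bayes' rule, P(bag B | data) = (0.002381) / (0.025238) = 0.09434.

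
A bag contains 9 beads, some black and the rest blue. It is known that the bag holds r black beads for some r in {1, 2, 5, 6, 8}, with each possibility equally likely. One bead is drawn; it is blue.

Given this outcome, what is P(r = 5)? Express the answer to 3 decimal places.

0.174

The likelihood of this draw under each hypothesis: P(data | r = 1) = (8/9) = 8/9; P(data | r = 2) = (7/9) = 7/9; P(data | r = 5) = (4/9) = 4/9; P(data | r = 6) = (3/9) = 1/3; P(data | r = 8) = (1/9) = 1/9.
Multiplying each by its prior: 1/5 · 8/9 = 8/45, 1/5 · 7/9 = 7/45, 1/5 · 4/9 = 4/45, 1/5 · 1/3 = 1/15, 1/5 · 1/9 = 1/45; these sum to 23/45.
Hence P(r = 5 | data) = (4/45) / (23/45) = 4/23.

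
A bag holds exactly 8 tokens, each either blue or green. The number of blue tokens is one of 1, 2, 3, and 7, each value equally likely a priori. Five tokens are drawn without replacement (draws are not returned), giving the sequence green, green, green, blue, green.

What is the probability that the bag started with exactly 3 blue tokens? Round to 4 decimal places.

0.1875

The likelihood of the observed sequence under each hypothesis: P(data | r = 1) = (7/8)(6/7)(5/6)(1/5)(4/4) = 1/8; P(data | r = 2) = (6/8)(5/7)(4/6)(2/5)(3/4) = 3/28; P(data | r = 3) = (5/8)(4/7)(3/6)(3/5)(2/4) = 3/56; P(data | r = 7) = (1/8)(0/7) = 0.
The prior-weighted likelihoods are 1/4 · 1/8 = 1/32, 1/4 · 3/28 = 3/112, 1/4 · 3/56 = 3/224, 1/4 · 0 = 0; with total 1/14.
By Bayes' rule, P(r = 3 | data) = (3/224) / (1/14) = 3/16.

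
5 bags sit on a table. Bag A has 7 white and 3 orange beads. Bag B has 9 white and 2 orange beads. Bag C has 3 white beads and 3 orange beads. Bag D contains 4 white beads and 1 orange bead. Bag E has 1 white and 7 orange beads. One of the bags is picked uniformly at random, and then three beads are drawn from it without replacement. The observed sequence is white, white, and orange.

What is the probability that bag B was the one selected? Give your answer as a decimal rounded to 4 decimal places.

Under each hypothesis, the probability of the observed sequence is: P(data | bag A) = (7/10)(6/9)(3/8) = 7/40; P(data | bag B) = (9/11)(8/10)(2/9) = 8/55; P(data | bag C) = (3/6)(2/5)(3/4) = 3/20; P(data | bag D) = (4/5)(3/4)(1/3) = 1/5; P(data | bag E) = (1/8)(0/7) = 0.
Weighting by the prior gives 1/5 · 7/40 = 7/200, 1/5 · 8/55 = 8/275, 1/5 · 3/20 = 3/100, 1/5 · 1/5 = 1/25, 1/5 · 0 = 0; these sum to 59/440.
By Bayes' rule, P(bag B | data) = (8/275) / (59/440) = 64/295.

0.2169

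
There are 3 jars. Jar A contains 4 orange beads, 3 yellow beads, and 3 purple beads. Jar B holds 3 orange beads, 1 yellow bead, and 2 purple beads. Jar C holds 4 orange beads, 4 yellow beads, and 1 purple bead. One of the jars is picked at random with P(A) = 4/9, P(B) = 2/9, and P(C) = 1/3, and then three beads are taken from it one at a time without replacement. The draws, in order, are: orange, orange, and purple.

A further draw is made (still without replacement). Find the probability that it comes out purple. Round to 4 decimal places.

0.2626

Under each hypothesis, the probability of the observed sequence is: P(data | jar A) = (4/10)(3/9)(3/8) = 1/20; P(data | jar B) = (3/6)(2/5)(2/4) = 1/10; P(data | jar C) = (4/9)(3/8)(1/7) = 1/42.
The prior-weighted likelihoods are 4/9 · 1/20 = 1/45, 2/9 · 1/10 = 1/45, 1/3 · 1/42 = 1/126; with total 11/210.
Normalising, the posterior is P(jar A | data) = 14/33, P(jar B | data) = 14/33, P(jar C | data) = 5/33.
The predictive probability is P(purple next | data) = (2/7)(14/33) + (1/3)(14/33) + (0)(5/33) = 26/99.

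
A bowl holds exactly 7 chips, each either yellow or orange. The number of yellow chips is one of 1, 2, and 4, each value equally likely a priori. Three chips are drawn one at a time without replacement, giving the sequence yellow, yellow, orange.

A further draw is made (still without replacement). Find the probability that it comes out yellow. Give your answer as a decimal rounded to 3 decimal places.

0.391

Compute the likelihood of the observed sequence for each case: P(data | r = 1) = (1/7)(0/6) = 0; P(data | r = 2) = (2/7)(1/6)(5/5) = 1/21; P(data | r = 4) = (4/7)(3/6)(3/5) = 6/35.
The prior-weighted likelihoods are 1/3 · 0 = 0, 1/3 · 1/21 = 1/63, 1/3 · 6/35 = 2/35; summing to 23/315.
Dividing through by the total gives posterior P(r = 1 | data) = 0, P(r = 2 | data) = 5/23, P(r = 4 | data) = 18/23.
Averaging over the posterior, P(yellow next | data) = (0)(5/23) + (1/2)(18/23) = 9/23.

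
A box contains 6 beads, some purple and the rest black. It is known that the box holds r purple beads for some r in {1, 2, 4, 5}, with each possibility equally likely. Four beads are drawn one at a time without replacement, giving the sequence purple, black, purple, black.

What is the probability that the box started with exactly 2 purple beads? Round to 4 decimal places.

0.5000

Under each hypothesis, the probability of the observed sequence is: P(data | r = 1) = (1/6)(5/5)(0/4) = 0; P(data | r = 2) = (2/6)(4/5)(1/4)(3/3) = 1/15; P(data | r = 4) = (4/6)(2/5)(3/4)(1/3) = 1/15; P(data | r = 5) = (5/6)(1/5)(4/4)(0/3) = 0.
The prior-weighted likelihoods are 1/4 · 0 = 0, 1/4 · 1/15 = 1/60, 1/4 · 1/15 = 1/60, 1/4 · 0 = 0; with total 1/30.
By Bayes' rule, P(r = 2 | data) = (1/60) / (1/30) = 1/2.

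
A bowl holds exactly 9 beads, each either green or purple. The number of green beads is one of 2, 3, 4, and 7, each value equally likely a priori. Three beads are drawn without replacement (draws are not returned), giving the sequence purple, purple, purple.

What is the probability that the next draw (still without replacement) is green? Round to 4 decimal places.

For each hypothesis, P(data | H) works out to: P(data | r = 2) = (7/9)(6/8)(5/7) = 5/12; P(data | r = 3) = (6/9)(5/8)(4/7) = 5/21; P(data | r = 4) = (5/9)(4/8)(3/7) = 5/42; P(data | r = 7) = (2/9)(1/8)(0/7) = 0.
Multiplying each by its prior: 1/4 · 5/12 = 5/48, 1/4 · 5/21 = 5/84, 1/4 · 5/42 = 5/168, 1/4 · 0 = 0; these sum to 65/336.
The posterior is then P(r = 2 | data) = 7/13, P(r = 3 | data) = 4/13, P(r = 4 | data) = 2/13, P(r = 7 | data) = 0.
The predictive probability is P(green next | data) = (1/3)(7/13) + (1/2)(4/13) + (2/3)(2/13) = 17/39.

0.4359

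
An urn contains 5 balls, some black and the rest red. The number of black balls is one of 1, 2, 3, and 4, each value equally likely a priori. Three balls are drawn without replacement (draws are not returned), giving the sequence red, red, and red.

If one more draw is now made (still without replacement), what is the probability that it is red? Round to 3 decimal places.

0.400

Under each hypothesis, the probability of the observed sequence is: P(data | r = 1) = (4/5)(3/4)(2/3) = 2/5; P(data | r = 2) = (3/5)(2/4)(1/3) = 1/10; P(data | r = 3) = (2/5)(1/4)(0/3) = 0; P(data | r = 4) = (1/5)(0/4) = 0.
Weighting by the prior gives 1/4 · 2/5 = 1/10, 1/4 · 1/10 = 1/40, 1/4 · 0 = 0, 1/4 · 0 = 0; summing to 1/8.
The posterior is then P(r = 1 | data) = 4/5, P(r = 2 | data) = 1/5, P(r = 3 | data) = 0, P(r = 4 | data) = 0.
Averaging over the posterior, P(red next | data) = (1/2)(4/5) + (0)(1/5) = 2/5.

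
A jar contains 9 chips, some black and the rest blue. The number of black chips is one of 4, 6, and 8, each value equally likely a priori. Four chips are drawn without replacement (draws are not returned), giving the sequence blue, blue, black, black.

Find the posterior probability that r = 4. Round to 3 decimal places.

Compute the likelihood of the observed sequence for each case: P(data | r = 4) = (5/9)(4/8)(4/7)(3/6) = 5/63; P(data | r = 6) = (3/9)(2/8)(6/7)(5/6) = 5/84; P(data | r = 8) = (1/9)(0/8) = 0.
Weighting by the prior gives 1/3 · 5/63 = 5/189, 1/3 · 5/84 = 5/252, 1/3 · 0 = 0; these sum to 5/108.
By Bayes' rule, P(r = 4 | data) = (5/189) / (5/108) = 4/7.

0.571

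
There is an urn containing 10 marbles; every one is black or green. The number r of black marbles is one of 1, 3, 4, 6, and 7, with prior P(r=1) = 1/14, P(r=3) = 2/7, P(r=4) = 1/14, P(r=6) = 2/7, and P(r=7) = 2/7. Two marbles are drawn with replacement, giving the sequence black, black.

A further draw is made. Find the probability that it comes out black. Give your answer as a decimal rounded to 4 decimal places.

Compute the likelihood of the observed sequence for each case: P(data | r = 1) = (1/10)(1/10) = 0.01; P(data | r = 3) = (3/10)(3/10) = 0.09; P(data | r = 4) = (4/10)(4/10) = 0.16; P(data | r = 6) = (6/10)(6/10) = 0.36; P(data | r = 7) = (7/10)(7/10) = 0.49.
Multiplying each by its prior: 1/14 · 0.01 = 0.00071429, 2/7 · 0.09 = 0.025714, 1/14 · 0.16 = 0.011429, 2/7 · 0.36 = 0.10286, 2/7 · 0.49 = 0.14; with total 0.28071.
Normalising, the posterior is P(r = 1 | data) = 0.0025445, P(r = 3 | data) = 0.091603, P(r = 4 | data) = 0.040712, P(r = 6 | data) = 0.36641, P(r = 7 | data) = 0.49873.
The predictive probability is P(black next | data) = (1/10)(0.0025445) + (3/10)(0.091603) + (2/5)(0.040712) + (3/5)(0.36641) + (7/10)(0.49873) = 0.61298.

0.6130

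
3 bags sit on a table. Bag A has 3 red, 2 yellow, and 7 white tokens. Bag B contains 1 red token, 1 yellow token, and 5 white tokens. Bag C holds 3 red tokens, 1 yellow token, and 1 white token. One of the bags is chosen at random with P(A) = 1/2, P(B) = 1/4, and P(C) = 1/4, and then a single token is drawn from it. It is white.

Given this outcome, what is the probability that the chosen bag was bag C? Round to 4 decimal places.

0.0961

Compute the likelihood of this draw for each case: P(data | bag A) = (7/12) = 7/12; P(data | bag B) = (5/7) = 5/7; P(data | bag C) = (1/5) = 1/5.
The prior-weighted likelihoods are 1/2 · 7/12 = 7/24, 1/4 · 5/7 = 5/28, 1/4 · 1/5 = 1/20; these sum to 437/840.
So P(bag C | data) = (1/20) / (437/840) = 42/437.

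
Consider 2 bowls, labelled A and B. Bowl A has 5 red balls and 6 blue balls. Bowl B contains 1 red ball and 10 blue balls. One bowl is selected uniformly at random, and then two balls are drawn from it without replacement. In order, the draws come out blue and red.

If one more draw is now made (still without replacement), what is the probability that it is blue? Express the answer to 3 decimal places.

The likelihood of the observed sequence under each hypothesis: P(data | bowl A) = (6/11)(5/10) = 3/11; P(data | bowl B) = (10/11)(1/10) = 1/11.
Weighting by the prior gives 1/2 · 3/11 = 3/22, 1/2 · 1/11 = 1/22; with total 2/11.
The posterior is then P(bowl A | data) = 3/4, P(bowl B | data) = 1/4.
So P(blue next | data) = Σ P(blue next | H) P(H | data) = (5/9)(3/4) + (1)(1/4) = 2/3.

0.667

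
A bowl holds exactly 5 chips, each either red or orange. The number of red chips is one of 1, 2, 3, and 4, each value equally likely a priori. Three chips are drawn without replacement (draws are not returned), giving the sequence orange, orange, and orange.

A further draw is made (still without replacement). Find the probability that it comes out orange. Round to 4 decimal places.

0.4000

The likelihood of the observed sequence under each hypothesis: P(data | r = 1) = (4/5)(3/4)(2/3) = 2/5; P(data | r = 2) = (3/5)(2/4)(1/3) = 1/10; P(data | r = 3) = (2/5)(1/4)(0/3) = 0; P(data | r = 4) = (1/5)(0/4) = 0.
Multiplying each by its prior: 1/4 · 2/5 = 1/10, 1/4 · 1/10 = 1/40, 1/4 · 0 = 0, 1/4 · 0 = 0; with total 1/8.
The posterior is then P(r = 1 | data) = 4/5, P(r = 2 | data) = 1/5, P(r = 3 | data) = 0, P(r = 4 | data) = 0.
So P(orange next | data) = Σ P(orange next | H) P(H | data) = (1/2)(4/5) + (0)(1/5) = 2/5.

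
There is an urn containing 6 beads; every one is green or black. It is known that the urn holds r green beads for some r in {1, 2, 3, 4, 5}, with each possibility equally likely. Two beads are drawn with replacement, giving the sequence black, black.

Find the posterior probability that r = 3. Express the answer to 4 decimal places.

0.1636

The likelihood of the observed sequence under each hypothesis: P(data | r = 1) = (5/6)(5/6) = 25/36; P(data | r = 2) = (4/6)(4/6) = 4/9; P(data | r = 3) = (3/6)(3/6) = 1/4; P(data | r = 4) = (2/6)(2/6) = 1/9; P(data | r = 5) = (1/6)(1/6) = 1/36.
Weighting by the prior gives 1/5 · 25/36 = 5/36, 1/5 · 4/9 = 4/45, 1/5 · 1/4 = 1/20, 1/5 · 1/9 = 1/45, 1/5 · 1/36 = 1/180; summing to 11/36.
Therefore the posterior P(r = 3 | data) = (1/20) / (11/36) = 9/55.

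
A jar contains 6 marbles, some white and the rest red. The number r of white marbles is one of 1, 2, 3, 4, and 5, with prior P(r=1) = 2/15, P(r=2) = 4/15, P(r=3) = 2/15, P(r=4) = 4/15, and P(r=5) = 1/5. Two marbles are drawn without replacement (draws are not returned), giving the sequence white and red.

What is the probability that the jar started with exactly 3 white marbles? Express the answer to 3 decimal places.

0.168

For each hypothesis, P(data | H) works out to: P(data | r = 1) = (1/6)(5/5) = 1/6; P(data | r = 2) = (2/6)(4/5) = 4/15; P(data | r = 3) = (3/6)(3/5) = 3/10; P(data | r = 4) = (4/6)(2/5) = 4/15; P(data | r = 5) = (5/6)(1/5) = 1/6.
Multiplying each by its prior: 2/15 · 1/6 = 1/45, 4/15 · 4/15 = 16/225, 2/15 · 3/10 = 1/25, 4/15 · 4/15 = 16/225, 1/5 · 1/6 = 1/30; these sum to 107/450.
Therefore the posterior P(r = 3 | data) = (1/25) / (107/450) = 18/107.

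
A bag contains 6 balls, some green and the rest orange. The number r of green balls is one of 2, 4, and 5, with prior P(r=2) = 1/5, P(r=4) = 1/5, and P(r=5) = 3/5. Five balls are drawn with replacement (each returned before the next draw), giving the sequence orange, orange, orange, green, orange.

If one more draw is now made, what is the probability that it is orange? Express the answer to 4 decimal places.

0.6179

Compute the likelihood of the observed sequence for each case: P(data | r = 2) = (4/6)(4/6)(4/6)(2/6)(4/6) = 0.065844; P(data | r = 4) = (2/6)(2/6)(2/6)(4/6)(2/6) = 0.0082305; P(data | r = 5) = (1/6)(1/6)(1/6)(5/6)(1/6) = 0.000643.
The prior-weighted likelihoods are 1/5 · 0.065844 = 0.013169, 1/5 · 0.0082305 = 0.0016461, 3/5 · 0.000643 = 0.0003858; with total 0.015201.
Normalising, the posterior is P(r = 2 | data) = 0.86633, P(r = 4 | data) = 0.10829, P(r = 5 | data) = 0.025381.
So P(orange next | data) = Σ P(orange next | H) P(H | data) = (2/3)(0.86633) + (1/3)(0.10829) + (1/6)(0.025381) = 0.61788.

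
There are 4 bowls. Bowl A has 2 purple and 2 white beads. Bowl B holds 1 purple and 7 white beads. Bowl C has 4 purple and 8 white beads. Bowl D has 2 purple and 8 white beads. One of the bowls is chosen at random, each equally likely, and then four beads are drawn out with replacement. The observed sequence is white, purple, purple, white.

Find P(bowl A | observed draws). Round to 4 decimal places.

0.4182

For each hypothesis, P(data | H) works out to: P(data | bowl A) = (2/4)(2/4)(2/4)(2/4) = 0.0625; P(data | bowl B) = (7/8)(1/8)(1/8)(7/8) = 0.011963; P(data | bowl C) = (8/12)(4/12)(4/12)(8/12) = 0.049383; P(data | bowl D) = (8/10)(2/10)(2/10)(8/10) = 0.0256.
Weighting by the prior gives 1/4 · 0.0625 = 0.015625, 1/4 · 0.011963 = 0.0029907, 1/4 · 0.049383 = 0.012346, 1/4 · 0.0256 = 0.0064; summing to 0.037361.
Hence P(bowl A | data) = (0.015625) / (0.037361) = 0.41821.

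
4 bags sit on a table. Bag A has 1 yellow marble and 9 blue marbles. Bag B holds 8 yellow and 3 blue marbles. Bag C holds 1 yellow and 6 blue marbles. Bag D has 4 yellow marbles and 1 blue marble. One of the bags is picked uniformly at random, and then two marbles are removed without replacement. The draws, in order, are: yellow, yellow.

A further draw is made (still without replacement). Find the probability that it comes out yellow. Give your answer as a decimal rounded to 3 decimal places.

0.667

For each hypothesis, P(data | H) works out to: P(data | bag A) = (1/10)(0/9) = 0; P(data | bag B) = (8/11)(7/10) = 28/55; P(data | bag C) = (1/7)(0/6) = 0; P(data | bag D) = (4/5)(3/4) = 3/5.
Weighting by the prior gives 1/4 · 0 = 0, 1/4 · 28/55 = 7/55, 1/4 · 0 = 0, 1/4 · 3/5 = 3/20; these sum to 61/220.
The posterior is then P(bag A | data) = 0, P(bag B | data) = 28/61, P(bag C | data) = 0, P(bag D | data) = 33/61.
Averaging over the posterior, P(yellow next | data) = (2/3)(28/61) + (2/3)(33/61) = 2/3.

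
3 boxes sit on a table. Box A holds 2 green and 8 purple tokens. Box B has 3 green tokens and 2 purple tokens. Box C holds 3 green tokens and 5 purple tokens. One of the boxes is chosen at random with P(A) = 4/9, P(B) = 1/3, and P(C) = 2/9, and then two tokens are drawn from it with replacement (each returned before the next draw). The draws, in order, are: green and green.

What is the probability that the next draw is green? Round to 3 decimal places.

0.516

The likelihood of the observed sequence under each hypothesis: P(data | box A) = (2/10)(2/10) = 0.04; P(data | box B) = (3/5)(3/5) = 0.36; P(data | box C) = (3/8)(3/8) = 0.14062.
Multiplying each by its prior: 4/9 · 0.04 = 0.017778, 1/3 · 0.36 = 0.12, 2/9 · 0.14062 = 0.03125; summing to 0.16903.
The posterior is then P(box A | data) = 0.10518, P(box B | data) = 0.70994, P(box C | data) = 0.18488.
So P(green next | data) = Σ P(green next | H) P(H | data) = (1/5)(0.10518) + (3/5)(0.70994) + (3/8)(0.18488) = 0.51633.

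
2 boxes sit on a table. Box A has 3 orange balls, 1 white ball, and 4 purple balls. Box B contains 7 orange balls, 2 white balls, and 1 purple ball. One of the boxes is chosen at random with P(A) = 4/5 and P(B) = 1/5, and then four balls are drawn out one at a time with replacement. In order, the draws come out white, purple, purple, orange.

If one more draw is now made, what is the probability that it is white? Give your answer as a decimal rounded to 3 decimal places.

The likelihood of the observed sequence under each hypothesis: P(data | box A) = (1/8)(4/8)(4/8)(3/8) = 0.011719; P(data | box B) = (2/10)(1/10)(1/10)(7/10) = 0.0014.
Multiplying each by its prior: 4/5 · 0.011719 = 0.009375, 1/5 · 0.0014 = 0.00028; with total 0.009655.
Normalising, the posterior is P(box A | data) = 0.971, P(box B | data) = 0.029001.
Averaging over the posterior, P(white next | data) = (1/8)(0.971) + (1/5)(0.029001) = 0.12718.

0.127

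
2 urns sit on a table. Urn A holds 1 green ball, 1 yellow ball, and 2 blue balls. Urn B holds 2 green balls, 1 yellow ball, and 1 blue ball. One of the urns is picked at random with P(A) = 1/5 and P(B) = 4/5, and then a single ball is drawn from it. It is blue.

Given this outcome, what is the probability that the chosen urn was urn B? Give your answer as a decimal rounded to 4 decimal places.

0.6667

Compute the likelihood of this draw for each case: P(data | urn A) = (2/4) = 1/2; P(data | urn B) = (1/4) = 1/4.
The prior-weighted likelihoods are 1/5 · 1/2 = 1/10, 4/5 · 1/4 = 1/5; summing to 3/10.
Therefore the posterior P(urn B | data) = (1/5) / (3/10) = 2/3.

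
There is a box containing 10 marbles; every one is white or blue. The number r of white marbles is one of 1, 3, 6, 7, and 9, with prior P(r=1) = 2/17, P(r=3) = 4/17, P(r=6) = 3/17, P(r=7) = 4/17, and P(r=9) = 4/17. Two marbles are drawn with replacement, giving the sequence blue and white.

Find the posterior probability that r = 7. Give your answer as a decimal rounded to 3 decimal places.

0.286

The likelihood of the observed sequence under each hypothesis: P(data | r = 1) = (9/10)(1/10) = 9/100; P(data | r = 3) = (7/10)(3/10) = 21/100; P(data | r = 6) = (4/10)(6/10) = 6/25; P(data | r = 7) = (3/10)(7/10) = 21/100; P(data | r = 9) = (1/10)(9/10) = 9/100.
Weighting by the prior gives 2/17 · 9/100 = 9/850, 4/17 · 21/100 = 21/425, 3/17 · 6/25 = 18/425, 4/17 · 21/100 = 21/425, 4/17 · 9/100 = 9/425; summing to 147/850.
By Bayes' rule, P(r = 7 | data) = (21/425) / (147/850) = 2/7.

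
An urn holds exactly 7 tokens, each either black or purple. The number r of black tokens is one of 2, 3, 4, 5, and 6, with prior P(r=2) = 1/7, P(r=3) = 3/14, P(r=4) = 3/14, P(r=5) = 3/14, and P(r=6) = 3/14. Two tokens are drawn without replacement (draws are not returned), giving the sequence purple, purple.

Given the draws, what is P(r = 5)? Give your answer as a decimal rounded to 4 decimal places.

For each hypothesis, P(data | H) works out to: P(data | r = 2) = (5/7)(4/6) = 10/21; P(data | r = 3) = (4/7)(3/6) = 2/7; P(data | r = 4) = (3/7)(2/6) = 1/7; P(data | r = 5) = (2/7)(1/6) = 1/21; P(data | r = 6) = (1/7)(0/6) = 0.
The prior-weighted likelihoods are 1/7 · 10/21 = 10/147, 3/14 · 2/7 = 3/49, 3/14 · 1/7 = 3/98, 3/14 · 1/21 = 1/98, 3/14 · 0 = 0; summing to 25/147.
So P(r = 5 | data) = (1/98) / (25/147) = 3/50.

0.0600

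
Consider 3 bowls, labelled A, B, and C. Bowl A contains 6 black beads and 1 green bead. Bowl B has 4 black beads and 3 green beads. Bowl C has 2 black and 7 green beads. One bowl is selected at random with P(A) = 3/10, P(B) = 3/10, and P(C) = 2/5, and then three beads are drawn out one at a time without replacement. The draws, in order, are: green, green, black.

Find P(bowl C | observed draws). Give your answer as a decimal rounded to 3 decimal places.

0.660

Under each hypothesis, the probability of the observed sequence is: P(data | bowl A) = (1/7)(0/6) = 0; P(data | bowl B) = (3/7)(2/6)(4/5) = 4/35; P(data | bowl C) = (7/9)(6/8)(2/7) = 1/6.
The prior-weighted likelihoods are 3/10 · 0 = 0, 3/10 · 4/35 = 6/175, 2/5 · 1/6 = 1/15; summing to 53/525.
Hence P(bowl C | data) = (1/15) / (53/525) = 35/53.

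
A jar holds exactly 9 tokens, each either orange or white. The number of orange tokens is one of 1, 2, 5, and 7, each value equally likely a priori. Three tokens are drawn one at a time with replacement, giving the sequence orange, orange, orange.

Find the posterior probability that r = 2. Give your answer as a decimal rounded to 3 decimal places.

The likelihood of the observed sequence under each hypothesis: P(data | r = 1) = (1/9)(1/9)(1/9) = 0.0013717; P(data | r = 2) = (2/9)(2/9)(2/9) = 0.010974; P(data | r = 5) = (5/9)(5/9)(5/9) = 0.17147; P(data | r = 7) = (7/9)(7/9)(7/9) = 0.47051.
Multiplying each by its prior: 1/4 · 0.0013717 = 0.00034294, 1/4 · 0.010974 = 0.0027435, 1/4 · 0.17147 = 0.042867, 1/4 · 0.47051 = 0.11763; with total 0.16358.
Hence P(r = 2 | data) = (0.0027435) / (0.16358) = 0.016771.

0.017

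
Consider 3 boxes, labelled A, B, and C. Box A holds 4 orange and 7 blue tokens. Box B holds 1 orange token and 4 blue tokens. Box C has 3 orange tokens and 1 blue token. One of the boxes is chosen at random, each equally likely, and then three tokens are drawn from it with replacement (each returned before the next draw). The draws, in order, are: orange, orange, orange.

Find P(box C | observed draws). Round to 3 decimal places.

Under each hypothesis, the probability of the observed sequence is: P(data | box A) = (4/11)(4/11)(4/11) = 0.048084; P(data | box B) = (1/5)(1/5)(1/5) = 0.008; P(data | box C) = (3/4)(3/4)(3/4) = 0.42188.
The prior-weighted likelihoods are 1/3 · 0.048084 = 0.016028, 1/3 · 0.008 = 0.0026667, 1/3 · 0.42188 = 0.14062; these sum to 0.15932.
Hence P(box C | data) = (0.14062) / (0.15932) = 0.88266.

0.883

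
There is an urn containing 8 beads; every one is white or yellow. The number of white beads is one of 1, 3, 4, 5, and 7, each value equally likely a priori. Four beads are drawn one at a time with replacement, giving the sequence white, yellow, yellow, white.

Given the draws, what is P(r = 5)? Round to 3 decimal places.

Compute the likelihood of the observed sequence for each case: P(data | r = 1) = (1/8)(7/8)(7/8)(1/8) = 0.011963; P(data | r = 3) = (3/8)(5/8)(5/8)(3/8) = 0.054932; P(data | r = 4) = (4/8)(4/8)(4/8)(4/8) = 0.0625; P(data | r = 5) = (5/8)(3/8)(3/8)(5/8) = 0.054932; P(data | r = 7) = (7/8)(1/8)(1/8)(7/8) = 0.011963.
Multiplying each by its prior: 1/5 · 0.011963 = 0.0023926, 1/5 · 0.054932 = 0.010986, 1/5 · 0.0625 = 0.0125, 1/5 · 0.054932 = 0.010986, 1/5 · 0.011963 = 0.0023926; summing to 0.039258.
Hence P(r = 5 | data) = (0.010986) / (0.039258) = 0.27985.

0.280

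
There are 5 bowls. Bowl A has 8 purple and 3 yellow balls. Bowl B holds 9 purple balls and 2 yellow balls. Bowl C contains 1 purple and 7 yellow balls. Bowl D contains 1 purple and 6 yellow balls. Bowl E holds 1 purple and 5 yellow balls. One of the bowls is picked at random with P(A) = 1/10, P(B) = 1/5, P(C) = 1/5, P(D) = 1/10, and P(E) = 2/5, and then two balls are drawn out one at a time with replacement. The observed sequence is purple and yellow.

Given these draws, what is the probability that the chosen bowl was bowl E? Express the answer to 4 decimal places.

0.3989

Under each hypothesis, the probability of the observed sequence is: P(data | bowl A) = (8/11)(3/11) = 0.19835; P(data | bowl B) = (9/11)(2/11) = 0.14876; P(data | bowl C) = (1/8)(7/8) = 0.10938; P(data | bowl D) = (1/7)(6/7) = 0.12245; P(data | bowl E) = (1/6)(5/6) = 0.13889.
Weighting by the prior gives 1/10 · 0.19835 = 0.019835, 1/5 · 0.14876 = 0.029752, 1/5 · 0.10938 = 0.021875, 1/10 · 0.12245 = 0.012245, 2/5 · 0.13889 = 0.055556; these sum to 0.13926.
Therefore the posterior P(bowl E | data) = (0.055556) / (0.13926) = 0.39893.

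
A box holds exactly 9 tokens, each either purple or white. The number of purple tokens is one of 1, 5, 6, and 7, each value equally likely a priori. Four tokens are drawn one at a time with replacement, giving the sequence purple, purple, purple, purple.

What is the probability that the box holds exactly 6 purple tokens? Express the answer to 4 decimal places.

Under each hypothesis, the probability of the observed sequence is: P(data | r = 1) = (1/9)(1/9)(1/9)(1/9) = 0.00015242; P(data | r = 5) = (5/9)(5/9)(5/9)(5/9) = 0.09526; P(data | r = 6) = (6/9)(6/9)(6/9)(6/9) = 0.19753; P(data | r = 7) = (7/9)(7/9)(7/9)(7/9) = 0.36595.
Weighting by the prior gives 1/4 · 0.00015242 = 3.8104e-05, 1/4 · 0.09526 = 0.023815, 1/4 · 0.19753 = 0.049383, 1/4 · 0.36595 = 0.091488; with total 0.16472.
Hence P(r = 6 | data) = (0.049383) / (0.16472) = 0.29979.

0.2998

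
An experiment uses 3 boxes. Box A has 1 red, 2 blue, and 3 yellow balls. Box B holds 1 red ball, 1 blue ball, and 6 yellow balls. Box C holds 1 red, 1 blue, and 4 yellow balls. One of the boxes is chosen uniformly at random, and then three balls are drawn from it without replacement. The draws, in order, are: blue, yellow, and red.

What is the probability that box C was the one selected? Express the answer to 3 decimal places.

0.329

Under each hypothesis, the probability of the observed sequence is: P(data | box A) = (2/6)(3/5)(1/4) = 1/20; P(data | box B) = (1/8)(6/7)(1/6) = 1/56; P(data | box C) = (1/6)(4/5)(1/4) = 1/30.
Weighting by the prior gives 1/3 · 1/20 = 1/60, 1/3 · 1/56 = 1/168, 1/3 · 1/30 = 1/90; these sum to 17/504.
So P(box C | data) = (1/90) / (17/504) = 28/85.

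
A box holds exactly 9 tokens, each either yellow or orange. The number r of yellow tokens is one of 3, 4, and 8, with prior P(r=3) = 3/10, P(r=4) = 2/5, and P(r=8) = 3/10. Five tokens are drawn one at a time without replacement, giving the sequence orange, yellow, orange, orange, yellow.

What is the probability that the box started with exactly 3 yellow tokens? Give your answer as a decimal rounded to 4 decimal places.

0.4286

The likelihood of the observed sequence under each hypothesis: P(data | r = 3) = (6/9)(3/8)(5/7)(4/6)(2/5) = 1/21; P(data | r = 4) = (5/9)(4/8)(4/7)(3/6)(3/5) = 1/21; P(data | r = 8) = (1/9)(8/8)(0/7) = 0.
Weighting by the prior gives 3/10 · 1/21 = 1/70, 2/5 · 1/21 = 2/105, 3/10 · 0 = 0; these sum to 1/30.
By Bayes' rule, P(r = 3 | data) = (1/70) / (1/30) = 3/7.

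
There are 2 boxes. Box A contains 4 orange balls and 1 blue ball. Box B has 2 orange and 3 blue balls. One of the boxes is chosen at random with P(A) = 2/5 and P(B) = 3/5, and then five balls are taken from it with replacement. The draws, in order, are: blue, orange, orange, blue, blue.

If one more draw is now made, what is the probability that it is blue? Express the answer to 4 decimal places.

0.5640

For each hypothesis, P(data | H) works out to: P(data | box A) = (1/5)(4/5)(4/5)(1/5)(1/5) = 0.00512; P(data | box B) = (3/5)(2/5)(2/5)(3/5)(3/5) = 0.03456.
Weighting by the prior gives 2/5 · 0.00512 = 0.002048, 3/5 · 0.03456 = 0.020736; these sum to 0.022784.
Dividing through by the total gives posterior P(box A | data) = 0.089888, P(box B | data) = 0.91011.
So P(blue next | data) = Σ P(blue next | H) P(H | data) = (1/5)(0.089888) + (3/5)(0.91011) = 0.56404.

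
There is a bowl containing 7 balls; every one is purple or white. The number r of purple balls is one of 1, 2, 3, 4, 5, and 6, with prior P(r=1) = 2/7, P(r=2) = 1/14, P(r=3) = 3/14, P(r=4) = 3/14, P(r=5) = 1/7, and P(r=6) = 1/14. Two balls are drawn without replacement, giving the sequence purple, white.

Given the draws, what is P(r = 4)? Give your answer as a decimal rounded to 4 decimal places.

Compute the likelihood of the observed sequence for each case: P(data | r = 1) = (1/7)(6/6) = 1/7; P(data | r = 2) = (2/7)(5/6) = 5/21; P(data | r = 3) = (3/7)(4/6) = 2/7; P(data | r = 4) = (4/7)(3/6) = 2/7; P(data | r = 5) = (5/7)(2/6) = 5/21; P(data | r = 6) = (6/7)(1/6) = 1/7.
Multiplying each by its prior: 2/7 · 1/7 = 2/49, 1/14 · 5/21 = 5/294, 3/14 · 2/7 = 3/49, 3/14 · 2/7 = 3/49, 1/7 · 5/21 = 5/147, 1/14 · 1/7 = 1/98; with total 11/49.
Hence P(r = 4 | data) = (3/49) / (11/49) = 3/11.

0.2727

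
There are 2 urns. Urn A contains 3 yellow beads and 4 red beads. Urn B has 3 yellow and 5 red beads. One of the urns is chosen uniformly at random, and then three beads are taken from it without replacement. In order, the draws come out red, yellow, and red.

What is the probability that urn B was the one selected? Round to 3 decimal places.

0.510

The likelihood of the observed sequence under each hypothesis: P(data | urn A) = (4/7)(3/6)(3/5) = 6/35; P(data | urn B) = (5/8)(3/7)(4/6) = 5/28.
Weighting by the prior gives 1/2 · 6/35 = 3/35, 1/2 · 5/28 = 5/56; with total 7/40.
Hence P(urn B | data) = (5/56) / (7/40) = 25/49.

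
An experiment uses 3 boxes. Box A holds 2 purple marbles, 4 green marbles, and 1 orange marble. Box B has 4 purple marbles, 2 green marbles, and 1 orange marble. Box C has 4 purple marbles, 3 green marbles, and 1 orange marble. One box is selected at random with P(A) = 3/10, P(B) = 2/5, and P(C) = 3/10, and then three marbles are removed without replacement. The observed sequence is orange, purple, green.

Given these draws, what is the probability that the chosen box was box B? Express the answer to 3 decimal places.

0.408

Under each hypothesis, the probability of the observed sequence is: P(data | box A) = (1/7)(2/6)(4/5) = 0.038095; P(data | box B) = (1/7)(4/6)(2/5) = 0.038095; P(data | box C) = (1/8)(4/7)(3/6) = 0.035714.
Multiplying each by its prior: 3/10 · 0.038095 = 0.011429, 2/5 · 0.038095 = 0.015238, 3/10 · 0.035714 = 0.010714; with total 0.037381.
Hence P(box B | data) = (0.015238) / (0.037381) = 0.40764.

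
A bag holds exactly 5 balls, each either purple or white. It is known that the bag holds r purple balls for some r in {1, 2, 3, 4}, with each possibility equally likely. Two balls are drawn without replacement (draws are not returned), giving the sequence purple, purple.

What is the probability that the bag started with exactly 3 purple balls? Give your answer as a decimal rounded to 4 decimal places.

0.3000

Under each hypothesis, the probability of the observed sequence is: P(data | r = 1) = (1/5)(0/4) = 0; P(data | r = 2) = (2/5)(1/4) = 1/10; P(data | r = 3) = (3/5)(2/4) = 3/10; P(data | r = 4) = (4/5)(3/4) = 3/5.
The prior-weighted likelihoods are 1/4 · 0 = 0, 1/4 · 1/10 = 1/40, 1/4 · 3/10 = 3/40, 1/4 · 3/5 = 3/20; these sum to 1/4.
By Bayes' rule, P(r = 3 | data) = (3/40) / (1/4) = 3/10.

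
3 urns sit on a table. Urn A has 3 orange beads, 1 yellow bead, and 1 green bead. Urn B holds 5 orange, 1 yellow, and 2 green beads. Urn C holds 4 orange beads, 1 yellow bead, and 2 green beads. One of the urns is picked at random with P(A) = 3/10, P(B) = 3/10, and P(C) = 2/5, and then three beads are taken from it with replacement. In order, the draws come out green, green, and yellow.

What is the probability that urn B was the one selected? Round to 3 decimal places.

The likelihood of the observed sequence under each hypothesis: P(data | urn A) = (1/5)(1/5)(1/5) = 0.008; P(data | urn B) = (2/8)(2/8)(1/8) = 0.0078125; P(data | urn C) = (2/7)(2/7)(1/7) = 0.011662.
Multiplying each by its prior: 3/10 · 0.008 = 0.0024, 3/10 · 0.0078125 = 0.0023437, 2/5 · 0.011662 = 0.0046647; with total 0.0094085.
Hence P(urn B | data) = (0.0023437) / (0.0094085) = 0.24911.

0.249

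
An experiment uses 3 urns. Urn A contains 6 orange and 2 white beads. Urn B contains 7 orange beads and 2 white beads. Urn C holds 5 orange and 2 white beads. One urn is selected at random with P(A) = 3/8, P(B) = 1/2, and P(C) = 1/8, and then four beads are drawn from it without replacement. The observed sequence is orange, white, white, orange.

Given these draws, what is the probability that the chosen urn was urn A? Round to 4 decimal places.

Compute the likelihood of the observed sequence for each case: P(data | urn A) = (6/8)(2/7)(1/6)(5/5) = 0.035714; P(data | urn B) = (7/9)(2/8)(1/7)(6/6) = 0.027778; P(data | urn C) = (5/7)(2/6)(1/5)(4/4) = 0.047619.
The prior-weighted likelihoods are 3/8 · 0.035714 = 0.013393, 1/2 · 0.027778 = 0.013889, 1/8 · 0.047619 = 0.0059524; with total 0.033234.
Hence P(urn A | data) = (0.013393) / (0.033234) = 0.40299.

0.4030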